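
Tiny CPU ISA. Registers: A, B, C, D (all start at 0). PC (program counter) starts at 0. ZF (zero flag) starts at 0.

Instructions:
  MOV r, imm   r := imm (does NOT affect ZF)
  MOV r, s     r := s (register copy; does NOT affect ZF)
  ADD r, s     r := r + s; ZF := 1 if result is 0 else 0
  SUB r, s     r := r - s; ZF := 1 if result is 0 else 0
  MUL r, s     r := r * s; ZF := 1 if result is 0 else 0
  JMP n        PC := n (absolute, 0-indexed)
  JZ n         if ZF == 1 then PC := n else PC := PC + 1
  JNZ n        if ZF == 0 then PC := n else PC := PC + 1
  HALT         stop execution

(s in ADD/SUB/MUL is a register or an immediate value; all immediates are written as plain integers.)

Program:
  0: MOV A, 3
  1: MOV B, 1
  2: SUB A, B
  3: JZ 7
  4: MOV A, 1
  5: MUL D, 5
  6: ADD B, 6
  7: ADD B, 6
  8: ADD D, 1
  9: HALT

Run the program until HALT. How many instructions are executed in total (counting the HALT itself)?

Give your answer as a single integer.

Step 1: PC=0 exec 'MOV A, 3'. After: A=3 B=0 C=0 D=0 ZF=0 PC=1
Step 2: PC=1 exec 'MOV B, 1'. After: A=3 B=1 C=0 D=0 ZF=0 PC=2
Step 3: PC=2 exec 'SUB A, B'. After: A=2 B=1 C=0 D=0 ZF=0 PC=3
Step 4: PC=3 exec 'JZ 7'. After: A=2 B=1 C=0 D=0 ZF=0 PC=4
Step 5: PC=4 exec 'MOV A, 1'. After: A=1 B=1 C=0 D=0 ZF=0 PC=5
Step 6: PC=5 exec 'MUL D, 5'. After: A=1 B=1 C=0 D=0 ZF=1 PC=6
Step 7: PC=6 exec 'ADD B, 6'. After: A=1 B=7 C=0 D=0 ZF=0 PC=7
Step 8: PC=7 exec 'ADD B, 6'. After: A=1 B=13 C=0 D=0 ZF=0 PC=8
Step 9: PC=8 exec 'ADD D, 1'. After: A=1 B=13 C=0 D=1 ZF=0 PC=9
Step 10: PC=9 exec 'HALT'. After: A=1 B=13 C=0 D=1 ZF=0 PC=9 HALTED
Total instructions executed: 10

Answer: 10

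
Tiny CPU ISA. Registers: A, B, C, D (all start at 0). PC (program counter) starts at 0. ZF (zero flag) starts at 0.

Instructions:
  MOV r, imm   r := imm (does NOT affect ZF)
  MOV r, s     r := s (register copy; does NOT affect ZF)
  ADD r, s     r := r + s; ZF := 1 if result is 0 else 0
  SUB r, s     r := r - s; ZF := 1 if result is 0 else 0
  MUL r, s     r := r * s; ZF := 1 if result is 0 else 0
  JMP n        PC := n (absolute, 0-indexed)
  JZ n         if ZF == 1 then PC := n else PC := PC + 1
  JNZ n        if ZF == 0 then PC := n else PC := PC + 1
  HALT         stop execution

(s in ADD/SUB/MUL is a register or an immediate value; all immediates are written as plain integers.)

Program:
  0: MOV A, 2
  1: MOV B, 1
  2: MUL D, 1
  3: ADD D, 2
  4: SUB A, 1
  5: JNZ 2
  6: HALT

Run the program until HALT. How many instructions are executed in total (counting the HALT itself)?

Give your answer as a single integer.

Step 1: PC=0 exec 'MOV A, 2'. After: A=2 B=0 C=0 D=0 ZF=0 PC=1
Step 2: PC=1 exec 'MOV B, 1'. After: A=2 B=1 C=0 D=0 ZF=0 PC=2
Step 3: PC=2 exec 'MUL D, 1'. After: A=2 B=1 C=0 D=0 ZF=1 PC=3
Step 4: PC=3 exec 'ADD D, 2'. After: A=2 B=1 C=0 D=2 ZF=0 PC=4
Step 5: PC=4 exec 'SUB A, 1'. After: A=1 B=1 C=0 D=2 ZF=0 PC=5
Step 6: PC=5 exec 'JNZ 2'. After: A=1 B=1 C=0 D=2 ZF=0 PC=2
Step 7: PC=2 exec 'MUL D, 1'. After: A=1 B=1 C=0 D=2 ZF=0 PC=3
Step 8: PC=3 exec 'ADD D, 2'. After: A=1 B=1 C=0 D=4 ZF=0 PC=4
Step 9: PC=4 exec 'SUB A, 1'. After: A=0 B=1 C=0 D=4 ZF=1 PC=5
Step 10: PC=5 exec 'JNZ 2'. After: A=0 B=1 C=0 D=4 ZF=1 PC=6
Step 11: PC=6 exec 'HALT'. After: A=0 B=1 C=0 D=4 ZF=1 PC=6 HALTED
Total instructions executed: 11

Answer: 11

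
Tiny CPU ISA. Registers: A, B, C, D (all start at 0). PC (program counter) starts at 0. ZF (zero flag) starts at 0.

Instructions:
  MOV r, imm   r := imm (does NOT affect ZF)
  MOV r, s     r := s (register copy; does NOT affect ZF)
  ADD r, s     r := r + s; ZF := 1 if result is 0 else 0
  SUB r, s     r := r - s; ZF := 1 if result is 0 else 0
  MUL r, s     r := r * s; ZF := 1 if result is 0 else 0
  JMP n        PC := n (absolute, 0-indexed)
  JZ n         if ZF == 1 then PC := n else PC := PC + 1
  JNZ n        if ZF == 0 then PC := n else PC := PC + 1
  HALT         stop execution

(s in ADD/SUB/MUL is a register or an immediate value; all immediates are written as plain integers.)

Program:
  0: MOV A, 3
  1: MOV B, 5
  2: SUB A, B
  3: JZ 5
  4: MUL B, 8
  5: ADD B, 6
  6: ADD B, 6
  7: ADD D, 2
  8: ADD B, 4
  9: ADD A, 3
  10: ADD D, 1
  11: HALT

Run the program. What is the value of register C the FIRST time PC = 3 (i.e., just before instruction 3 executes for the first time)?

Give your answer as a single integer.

Step 1: PC=0 exec 'MOV A, 3'. After: A=3 B=0 C=0 D=0 ZF=0 PC=1
Step 2: PC=1 exec 'MOV B, 5'. After: A=3 B=5 C=0 D=0 ZF=0 PC=2
Step 3: PC=2 exec 'SUB A, B'. After: A=-2 B=5 C=0 D=0 ZF=0 PC=3
First time PC=3: C=0

0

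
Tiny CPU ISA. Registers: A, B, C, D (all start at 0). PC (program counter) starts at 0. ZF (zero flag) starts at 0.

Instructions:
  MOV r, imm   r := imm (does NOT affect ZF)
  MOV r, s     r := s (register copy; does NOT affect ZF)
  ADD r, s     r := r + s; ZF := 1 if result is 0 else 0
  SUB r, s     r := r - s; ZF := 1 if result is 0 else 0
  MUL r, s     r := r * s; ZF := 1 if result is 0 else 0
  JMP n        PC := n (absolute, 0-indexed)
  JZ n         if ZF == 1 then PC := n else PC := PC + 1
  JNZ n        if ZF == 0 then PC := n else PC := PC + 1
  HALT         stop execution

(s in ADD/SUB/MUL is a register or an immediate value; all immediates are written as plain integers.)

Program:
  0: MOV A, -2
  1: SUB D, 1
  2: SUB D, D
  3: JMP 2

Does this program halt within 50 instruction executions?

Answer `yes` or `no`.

Answer: no

Derivation:
Step 1: PC=0 exec 'MOV A, -2'. After: A=-2 B=0 C=0 D=0 ZF=0 PC=1
Step 2: PC=1 exec 'SUB D, 1'. After: A=-2 B=0 C=0 D=-1 ZF=0 PC=2
Step 3: PC=2 exec 'SUB D, D'. After: A=-2 B=0 C=0 D=0 ZF=1 PC=3
Step 4: PC=3 exec 'JMP 2'. After: A=-2 B=0 C=0 D=0 ZF=1 PC=2
Step 5: PC=2 exec 'SUB D, D'. After: A=-2 B=0 C=0 D=0 ZF=1 PC=3
State after step 5 equals state after step 3: the program is in a cycle of length 2 and will never halt.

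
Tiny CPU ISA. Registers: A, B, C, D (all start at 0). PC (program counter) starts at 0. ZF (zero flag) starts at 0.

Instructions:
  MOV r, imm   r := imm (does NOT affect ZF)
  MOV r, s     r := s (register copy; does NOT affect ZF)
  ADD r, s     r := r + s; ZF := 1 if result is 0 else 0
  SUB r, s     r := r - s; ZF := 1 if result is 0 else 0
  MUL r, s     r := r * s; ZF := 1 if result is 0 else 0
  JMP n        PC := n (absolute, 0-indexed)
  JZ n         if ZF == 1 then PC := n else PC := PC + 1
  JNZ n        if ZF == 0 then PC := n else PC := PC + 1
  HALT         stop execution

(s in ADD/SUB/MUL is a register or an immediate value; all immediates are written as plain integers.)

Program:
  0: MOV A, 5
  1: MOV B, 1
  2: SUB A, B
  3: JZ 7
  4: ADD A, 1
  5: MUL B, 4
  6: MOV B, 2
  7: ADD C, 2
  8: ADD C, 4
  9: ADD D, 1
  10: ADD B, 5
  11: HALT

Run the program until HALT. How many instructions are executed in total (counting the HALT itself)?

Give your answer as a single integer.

Answer: 12

Derivation:
Step 1: PC=0 exec 'MOV A, 5'. After: A=5 B=0 C=0 D=0 ZF=0 PC=1
Step 2: PC=1 exec 'MOV B, 1'. After: A=5 B=1 C=0 D=0 ZF=0 PC=2
Step 3: PC=2 exec 'SUB A, B'. After: A=4 B=1 C=0 D=0 ZF=0 PC=3
Step 4: PC=3 exec 'JZ 7'. After: A=4 B=1 C=0 D=0 ZF=0 PC=4
Step 5: PC=4 exec 'ADD A, 1'. After: A=5 B=1 C=0 D=0 ZF=0 PC=5
Step 6: PC=5 exec 'MUL B, 4'. After: A=5 B=4 C=0 D=0 ZF=0 PC=6
Step 7: PC=6 exec 'MOV B, 2'. After: A=5 B=2 C=0 D=0 ZF=0 PC=7
Step 8: PC=7 exec 'ADD C, 2'. After: A=5 B=2 C=2 D=0 ZF=0 PC=8
Step 9: PC=8 exec 'ADD C, 4'. After: A=5 B=2 C=6 D=0 ZF=0 PC=9
Step 10: PC=9 exec 'ADD D, 1'. After: A=5 B=2 C=6 D=1 ZF=0 PC=10
Step 11: PC=10 exec 'ADD B, 5'. After: A=5 B=7 C=6 D=1 ZF=0 PC=11
Step 12: PC=11 exec 'HALT'. After: A=5 B=7 C=6 D=1 ZF=0 PC=11 HALTED
Total instructions executed: 12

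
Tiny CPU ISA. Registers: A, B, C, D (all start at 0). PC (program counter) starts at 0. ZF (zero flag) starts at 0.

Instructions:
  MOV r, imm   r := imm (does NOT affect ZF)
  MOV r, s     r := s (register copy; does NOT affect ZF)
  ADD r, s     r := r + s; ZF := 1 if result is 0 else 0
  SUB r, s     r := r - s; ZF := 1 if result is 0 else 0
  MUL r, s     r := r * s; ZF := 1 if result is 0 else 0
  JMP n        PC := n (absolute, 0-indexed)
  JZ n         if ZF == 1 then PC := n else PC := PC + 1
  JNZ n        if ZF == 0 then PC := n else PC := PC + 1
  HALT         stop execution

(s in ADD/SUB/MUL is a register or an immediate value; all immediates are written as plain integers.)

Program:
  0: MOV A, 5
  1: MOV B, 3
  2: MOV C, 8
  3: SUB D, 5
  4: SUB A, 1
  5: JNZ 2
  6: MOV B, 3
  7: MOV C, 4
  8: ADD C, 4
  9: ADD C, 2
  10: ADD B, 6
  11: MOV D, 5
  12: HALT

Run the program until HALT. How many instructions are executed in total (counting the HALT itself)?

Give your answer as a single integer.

Answer: 29

Derivation:
Step 1: PC=0 exec 'MOV A, 5'. After: A=5 B=0 C=0 D=0 ZF=0 PC=1
Step 2: PC=1 exec 'MOV B, 3'. After: A=5 B=3 C=0 D=0 ZF=0 PC=2
Step 3: PC=2 exec 'MOV C, 8'. After: A=5 B=3 C=8 D=0 ZF=0 PC=3
Step 4: PC=3 exec 'SUB D, 5'. After: A=5 B=3 C=8 D=-5 ZF=0 PC=4
Step 5: PC=4 exec 'SUB A, 1'. After: A=4 B=3 C=8 D=-5 ZF=0 PC=5
Step 6: PC=5 exec 'JNZ 2'. After: A=4 B=3 C=8 D=-5 ZF=0 PC=2
Step 7: PC=2 exec 'MOV C, 8'. After: A=4 B=3 C=8 D=-5 ZF=0 PC=3
Step 8: PC=3 exec 'SUB D, 5'. After: A=4 B=3 C=8 D=-10 ZF=0 PC=4
Step 9: PC=4 exec 'SUB A, 1'. After: A=3 B=3 C=8 D=-10 ZF=0 PC=5
Step 10: PC=5 exec 'JNZ 2'. After: A=3 B=3 C=8 D=-10 ZF=0 PC=2
Step 11: PC=2 exec 'MOV C, 8'. After: A=3 B=3 C=8 D=-10 ZF=0 PC=3
Step 12: PC=3 exec 'SUB D, 5'. After: A=3 B=3 C=8 D=-15 ZF=0 PC=4
Step 13: PC=4 exec 'SUB A, 1'. After: A=2 B=3 C=8 D=-15 ZF=0 PC=5
Step 14: PC=5 exec 'JNZ 2'. After: A=2 B=3 C=8 D=-15 ZF=0 PC=2
Step 15: PC=2 exec 'MOV C, 8'. After: A=2 B=3 C=8 D=-15 ZF=0 PC=3
Step 16: PC=3 exec 'SUB D, 5'. After: A=2 B=3 C=8 D=-20 ZF=0 PC=4
Step 17: PC=4 exec 'SUB A, 1'. After: A=1 B=3 C=8 D=-20 ZF=0 PC=5
Step 18: PC=5 exec 'JNZ 2'. After: A=1 B=3 C=8 D=-20 ZF=0 PC=2
Step 19: PC=2 exec 'MOV C, 8'. After: A=1 B=3 C=8 D=-20 ZF=0 PC=3
Step 20: PC=3 exec 'SUB D, 5'. After: A=1 B=3 C=8 D=-25 ZF=0 PC=4
Step 21: PC=4 exec 'SUB A, 1'. After: A=0 B=3 C=8 D=-25 ZF=1 PC=5
Step 22: PC=5 exec 'JNZ 2'. After: A=0 B=3 C=8 D=-25 ZF=1 PC=6
Step 23: PC=6 exec 'MOV B, 3'. After: A=0 B=3 C=8 D=-25 ZF=1 PC=7
Step 24: PC=7 exec 'MOV C, 4'. After: A=0 B=3 C=4 D=-25 ZF=1 PC=8
Step 25: PC=8 exec 'ADD C, 4'. After: A=0 B=3 C=8 D=-25 ZF=0 PC=9
Step 26: PC=9 exec 'ADD C, 2'. After: A=0 B=3 C=10 D=-25 ZF=0 PC=10
Step 27: PC=10 exec 'ADD B, 6'. After: A=0 B=9 C=10 D=-25 ZF=0 PC=11
Step 28: PC=11 exec 'MOV D, 5'. After: A=0 B=9 C=10 D=5 ZF=0 PC=12
Step 29: PC=12 exec 'HALT'. After: A=0 B=9 C=10 D=5 ZF=0 PC=12 HALTED
Total instructions executed: 29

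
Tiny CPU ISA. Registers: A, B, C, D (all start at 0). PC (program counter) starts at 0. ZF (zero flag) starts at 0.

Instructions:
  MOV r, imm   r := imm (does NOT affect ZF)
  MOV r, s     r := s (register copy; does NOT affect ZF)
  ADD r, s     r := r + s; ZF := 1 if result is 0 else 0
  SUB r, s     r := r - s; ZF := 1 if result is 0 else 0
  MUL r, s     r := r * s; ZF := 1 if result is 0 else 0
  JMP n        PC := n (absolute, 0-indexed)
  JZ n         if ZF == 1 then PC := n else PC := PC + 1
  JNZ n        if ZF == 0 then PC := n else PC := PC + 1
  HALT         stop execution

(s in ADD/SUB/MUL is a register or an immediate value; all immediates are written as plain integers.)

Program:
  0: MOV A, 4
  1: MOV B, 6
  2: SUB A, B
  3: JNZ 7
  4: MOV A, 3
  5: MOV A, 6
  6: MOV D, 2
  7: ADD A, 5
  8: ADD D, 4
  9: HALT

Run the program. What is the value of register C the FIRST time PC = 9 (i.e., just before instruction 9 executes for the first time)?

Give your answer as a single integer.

Step 1: PC=0 exec 'MOV A, 4'. After: A=4 B=0 C=0 D=0 ZF=0 PC=1
Step 2: PC=1 exec 'MOV B, 6'. After: A=4 B=6 C=0 D=0 ZF=0 PC=2
Step 3: PC=2 exec 'SUB A, B'. After: A=-2 B=6 C=0 D=0 ZF=0 PC=3
Step 4: PC=3 exec 'JNZ 7'. After: A=-2 B=6 C=0 D=0 ZF=0 PC=7
Step 5: PC=7 exec 'ADD A, 5'. After: A=3 B=6 C=0 D=0 ZF=0 PC=8
Step 6: PC=8 exec 'ADD D, 4'. After: A=3 B=6 C=0 D=4 ZF=0 PC=9
First time PC=9: C=0

0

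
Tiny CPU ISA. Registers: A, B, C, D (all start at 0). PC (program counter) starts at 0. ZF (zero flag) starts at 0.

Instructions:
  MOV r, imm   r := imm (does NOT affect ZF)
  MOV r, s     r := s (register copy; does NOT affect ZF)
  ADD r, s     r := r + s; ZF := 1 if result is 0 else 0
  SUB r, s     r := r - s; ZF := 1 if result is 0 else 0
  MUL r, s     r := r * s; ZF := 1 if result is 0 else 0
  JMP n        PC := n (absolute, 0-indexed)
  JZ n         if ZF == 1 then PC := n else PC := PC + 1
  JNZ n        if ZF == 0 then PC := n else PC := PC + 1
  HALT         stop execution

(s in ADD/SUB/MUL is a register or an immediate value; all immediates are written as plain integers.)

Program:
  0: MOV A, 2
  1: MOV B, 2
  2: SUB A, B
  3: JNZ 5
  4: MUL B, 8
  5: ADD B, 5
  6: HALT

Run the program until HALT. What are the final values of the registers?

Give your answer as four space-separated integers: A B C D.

Step 1: PC=0 exec 'MOV A, 2'. After: A=2 B=0 C=0 D=0 ZF=0 PC=1
Step 2: PC=1 exec 'MOV B, 2'. After: A=2 B=2 C=0 D=0 ZF=0 PC=2
Step 3: PC=2 exec 'SUB A, B'. After: A=0 B=2 C=0 D=0 ZF=1 PC=3
Step 4: PC=3 exec 'JNZ 5'. After: A=0 B=2 C=0 D=0 ZF=1 PC=4
Step 5: PC=4 exec 'MUL B, 8'. After: A=0 B=16 C=0 D=0 ZF=0 PC=5
Step 6: PC=5 exec 'ADD B, 5'. After: A=0 B=21 C=0 D=0 ZF=0 PC=6
Step 7: PC=6 exec 'HALT'. After: A=0 B=21 C=0 D=0 ZF=0 PC=6 HALTED

Answer: 0 21 0 0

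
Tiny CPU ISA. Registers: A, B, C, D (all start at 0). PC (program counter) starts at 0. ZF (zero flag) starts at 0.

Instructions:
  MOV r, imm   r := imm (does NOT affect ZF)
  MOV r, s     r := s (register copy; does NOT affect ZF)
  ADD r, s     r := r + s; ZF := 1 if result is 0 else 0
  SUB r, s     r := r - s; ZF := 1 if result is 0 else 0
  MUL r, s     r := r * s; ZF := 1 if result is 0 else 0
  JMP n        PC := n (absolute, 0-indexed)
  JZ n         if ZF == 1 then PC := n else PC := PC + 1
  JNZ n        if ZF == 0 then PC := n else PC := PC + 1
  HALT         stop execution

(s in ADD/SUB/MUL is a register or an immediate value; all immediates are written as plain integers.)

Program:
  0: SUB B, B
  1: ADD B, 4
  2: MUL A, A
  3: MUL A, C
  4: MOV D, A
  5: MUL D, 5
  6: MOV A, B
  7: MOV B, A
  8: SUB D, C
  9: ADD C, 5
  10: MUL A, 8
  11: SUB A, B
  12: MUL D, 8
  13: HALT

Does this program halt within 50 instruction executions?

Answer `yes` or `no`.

Step 1: PC=0 exec 'SUB B, B'. After: A=0 B=0 C=0 D=0 ZF=1 PC=1
Step 2: PC=1 exec 'ADD B, 4'. After: A=0 B=4 C=0 D=0 ZF=0 PC=2
Step 3: PC=2 exec 'MUL A, A'. After: A=0 B=4 C=0 D=0 ZF=1 PC=3
Step 4: PC=3 exec 'MUL A, C'. After: A=0 B=4 C=0 D=0 ZF=1 PC=4
Step 5: PC=4 exec 'MOV D, A'. After: A=0 B=4 C=0 D=0 ZF=1 PC=5
Step 6: PC=5 exec 'MUL D, 5'. After: A=0 B=4 C=0 D=0 ZF=1 PC=6
Step 7: PC=6 exec 'MOV A, B'. After: A=4 B=4 C=0 D=0 ZF=1 PC=7
Step 8: PC=7 exec 'MOV B, A'. After: A=4 B=4 C=0 D=0 ZF=1 PC=8
Step 9: PC=8 exec 'SUB D, C'. After: A=4 B=4 C=0 D=0 ZF=1 PC=9
Step 10: PC=9 exec 'ADD C, 5'. After: A=4 B=4 C=5 D=0 ZF=0 PC=10
Step 11: PC=10 exec 'MUL A, 8'. After: A=32 B=4 C=5 D=0 ZF=0 PC=11
Step 12: PC=11 exec 'SUB A, B'. After: A=28 B=4 C=5 D=0 ZF=0 PC=12
Step 13: PC=12 exec 'MUL D, 8'. After: A=28 B=4 C=5 D=0 ZF=1 PC=13
Step 14: PC=13 exec 'HALT'. After: A=28 B=4 C=5 D=0 ZF=1 PC=13 HALTED

Answer: yes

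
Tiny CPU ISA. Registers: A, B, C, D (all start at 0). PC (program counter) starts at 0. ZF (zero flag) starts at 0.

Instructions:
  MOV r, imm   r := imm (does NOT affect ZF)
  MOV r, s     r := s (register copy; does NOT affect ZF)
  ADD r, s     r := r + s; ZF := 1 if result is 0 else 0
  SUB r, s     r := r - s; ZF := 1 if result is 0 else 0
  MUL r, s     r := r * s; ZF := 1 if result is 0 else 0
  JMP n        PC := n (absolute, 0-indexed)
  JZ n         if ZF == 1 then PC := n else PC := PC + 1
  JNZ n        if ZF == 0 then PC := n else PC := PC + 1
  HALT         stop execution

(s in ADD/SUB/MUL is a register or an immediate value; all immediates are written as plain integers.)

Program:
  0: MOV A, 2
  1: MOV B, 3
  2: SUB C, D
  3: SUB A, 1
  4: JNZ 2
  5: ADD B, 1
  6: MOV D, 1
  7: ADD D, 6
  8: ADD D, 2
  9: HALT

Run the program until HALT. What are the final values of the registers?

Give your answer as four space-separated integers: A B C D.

Step 1: PC=0 exec 'MOV A, 2'. After: A=2 B=0 C=0 D=0 ZF=0 PC=1
Step 2: PC=1 exec 'MOV B, 3'. After: A=2 B=3 C=0 D=0 ZF=0 PC=2
Step 3: PC=2 exec 'SUB C, D'. After: A=2 B=3 C=0 D=0 ZF=1 PC=3
Step 4: PC=3 exec 'SUB A, 1'. After: A=1 B=3 C=0 D=0 ZF=0 PC=4
Step 5: PC=4 exec 'JNZ 2'. After: A=1 B=3 C=0 D=0 ZF=0 PC=2
Step 6: PC=2 exec 'SUB C, D'. After: A=1 B=3 C=0 D=0 ZF=1 PC=3
Step 7: PC=3 exec 'SUB A, 1'. After: A=0 B=3 C=0 D=0 ZF=1 PC=4
Step 8: PC=4 exec 'JNZ 2'. After: A=0 B=3 C=0 D=0 ZF=1 PC=5
Step 9: PC=5 exec 'ADD B, 1'. After: A=0 B=4 C=0 D=0 ZF=0 PC=6
Step 10: PC=6 exec 'MOV D, 1'. After: A=0 B=4 C=0 D=1 ZF=0 PC=7
Step 11: PC=7 exec 'ADD D, 6'. After: A=0 B=4 C=0 D=7 ZF=0 PC=8
Step 12: PC=8 exec 'ADD D, 2'. After: A=0 B=4 C=0 D=9 ZF=0 PC=9
Step 13: PC=9 exec 'HALT'. After: A=0 B=4 C=0 D=9 ZF=0 PC=9 HALTED

Answer: 0 4 0 9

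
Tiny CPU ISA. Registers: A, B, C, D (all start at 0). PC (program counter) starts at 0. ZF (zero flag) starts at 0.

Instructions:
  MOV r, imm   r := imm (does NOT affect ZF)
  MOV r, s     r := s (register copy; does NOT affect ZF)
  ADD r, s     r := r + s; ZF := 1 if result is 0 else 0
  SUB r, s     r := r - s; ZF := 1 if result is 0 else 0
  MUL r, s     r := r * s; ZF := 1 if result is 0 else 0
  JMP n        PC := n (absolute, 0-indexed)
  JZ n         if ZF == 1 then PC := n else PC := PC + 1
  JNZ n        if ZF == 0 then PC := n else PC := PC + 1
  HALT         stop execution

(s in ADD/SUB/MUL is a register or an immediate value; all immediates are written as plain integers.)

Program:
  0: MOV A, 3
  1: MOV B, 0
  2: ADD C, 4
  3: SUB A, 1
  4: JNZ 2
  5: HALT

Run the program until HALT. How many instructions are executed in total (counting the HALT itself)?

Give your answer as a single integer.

Answer: 12

Derivation:
Step 1: PC=0 exec 'MOV A, 3'. After: A=3 B=0 C=0 D=0 ZF=0 PC=1
Step 2: PC=1 exec 'MOV B, 0'. After: A=3 B=0 C=0 D=0 ZF=0 PC=2
Step 3: PC=2 exec 'ADD C, 4'. After: A=3 B=0 C=4 D=0 ZF=0 PC=3
Step 4: PC=3 exec 'SUB A, 1'. After: A=2 B=0 C=4 D=0 ZF=0 PC=4
Step 5: PC=4 exec 'JNZ 2'. After: A=2 B=0 C=4 D=0 ZF=0 PC=2
Step 6: PC=2 exec 'ADD C, 4'. After: A=2 B=0 C=8 D=0 ZF=0 PC=3
Step 7: PC=3 exec 'SUB A, 1'. After: A=1 B=0 C=8 D=0 ZF=0 PC=4
Step 8: PC=4 exec 'JNZ 2'. After: A=1 B=0 C=8 D=0 ZF=0 PC=2
Step 9: PC=2 exec 'ADD C, 4'. After: A=1 B=0 C=12 D=0 ZF=0 PC=3
Step 10: PC=3 exec 'SUB A, 1'. After: A=0 B=0 C=12 D=0 ZF=1 PC=4
Step 11: PC=4 exec 'JNZ 2'. After: A=0 B=0 C=12 D=0 ZF=1 PC=5
Step 12: PC=5 exec 'HALT'. After: A=0 B=0 C=12 D=0 ZF=1 PC=5 HALTED
Total instructions executed: 12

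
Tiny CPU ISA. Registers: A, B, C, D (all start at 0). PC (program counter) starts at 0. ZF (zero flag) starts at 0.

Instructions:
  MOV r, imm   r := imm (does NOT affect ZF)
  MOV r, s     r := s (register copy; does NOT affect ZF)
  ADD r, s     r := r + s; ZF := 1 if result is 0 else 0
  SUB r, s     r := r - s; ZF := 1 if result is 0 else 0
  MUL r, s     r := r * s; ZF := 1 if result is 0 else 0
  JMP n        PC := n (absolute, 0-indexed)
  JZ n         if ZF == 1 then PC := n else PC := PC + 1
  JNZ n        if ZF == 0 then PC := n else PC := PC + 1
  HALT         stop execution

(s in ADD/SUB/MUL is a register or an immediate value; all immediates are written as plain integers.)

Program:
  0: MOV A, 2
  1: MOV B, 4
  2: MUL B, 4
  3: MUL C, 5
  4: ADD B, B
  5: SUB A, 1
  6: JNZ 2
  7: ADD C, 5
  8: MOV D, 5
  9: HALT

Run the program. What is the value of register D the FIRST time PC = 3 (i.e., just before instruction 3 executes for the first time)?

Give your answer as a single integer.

Step 1: PC=0 exec 'MOV A, 2'. After: A=2 B=0 C=0 D=0 ZF=0 PC=1
Step 2: PC=1 exec 'MOV B, 4'. After: A=2 B=4 C=0 D=0 ZF=0 PC=2
Step 3: PC=2 exec 'MUL B, 4'. After: A=2 B=16 C=0 D=0 ZF=0 PC=3
First time PC=3: D=0

0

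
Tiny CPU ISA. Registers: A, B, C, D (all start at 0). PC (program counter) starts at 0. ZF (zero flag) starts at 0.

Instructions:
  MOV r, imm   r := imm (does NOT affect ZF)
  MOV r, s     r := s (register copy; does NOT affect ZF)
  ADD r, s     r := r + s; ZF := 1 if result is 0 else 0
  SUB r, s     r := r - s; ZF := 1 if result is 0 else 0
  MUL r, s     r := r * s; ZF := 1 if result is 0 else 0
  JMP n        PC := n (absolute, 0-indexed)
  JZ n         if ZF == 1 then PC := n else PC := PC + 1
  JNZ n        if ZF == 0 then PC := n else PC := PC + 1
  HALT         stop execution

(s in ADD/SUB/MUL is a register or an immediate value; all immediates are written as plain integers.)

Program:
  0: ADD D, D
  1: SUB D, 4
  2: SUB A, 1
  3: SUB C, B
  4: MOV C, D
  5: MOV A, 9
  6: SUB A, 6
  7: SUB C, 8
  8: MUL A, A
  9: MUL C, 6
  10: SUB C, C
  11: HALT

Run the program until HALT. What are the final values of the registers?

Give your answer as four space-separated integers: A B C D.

Step 1: PC=0 exec 'ADD D, D'. After: A=0 B=0 C=0 D=0 ZF=1 PC=1
Step 2: PC=1 exec 'SUB D, 4'. After: A=0 B=0 C=0 D=-4 ZF=0 PC=2
Step 3: PC=2 exec 'SUB A, 1'. After: A=-1 B=0 C=0 D=-4 ZF=0 PC=3
Step 4: PC=3 exec 'SUB C, B'. After: A=-1 B=0 C=0 D=-4 ZF=1 PC=4
Step 5: PC=4 exec 'MOV C, D'. After: A=-1 B=0 C=-4 D=-4 ZF=1 PC=5
Step 6: PC=5 exec 'MOV A, 9'. After: A=9 B=0 C=-4 D=-4 ZF=1 PC=6
Step 7: PC=6 exec 'SUB A, 6'. After: A=3 B=0 C=-4 D=-4 ZF=0 PC=7
Step 8: PC=7 exec 'SUB C, 8'. After: A=3 B=0 C=-12 D=-4 ZF=0 PC=8
Step 9: PC=8 exec 'MUL A, A'. After: A=9 B=0 C=-12 D=-4 ZF=0 PC=9
Step 10: PC=9 exec 'MUL C, 6'. After: A=9 B=0 C=-72 D=-4 ZF=0 PC=10
Step 11: PC=10 exec 'SUB C, C'. After: A=9 B=0 C=0 D=-4 ZF=1 PC=11
Step 12: PC=11 exec 'HALT'. After: A=9 B=0 C=0 D=-4 ZF=1 PC=11 HALTED

Answer: 9 0 0 -4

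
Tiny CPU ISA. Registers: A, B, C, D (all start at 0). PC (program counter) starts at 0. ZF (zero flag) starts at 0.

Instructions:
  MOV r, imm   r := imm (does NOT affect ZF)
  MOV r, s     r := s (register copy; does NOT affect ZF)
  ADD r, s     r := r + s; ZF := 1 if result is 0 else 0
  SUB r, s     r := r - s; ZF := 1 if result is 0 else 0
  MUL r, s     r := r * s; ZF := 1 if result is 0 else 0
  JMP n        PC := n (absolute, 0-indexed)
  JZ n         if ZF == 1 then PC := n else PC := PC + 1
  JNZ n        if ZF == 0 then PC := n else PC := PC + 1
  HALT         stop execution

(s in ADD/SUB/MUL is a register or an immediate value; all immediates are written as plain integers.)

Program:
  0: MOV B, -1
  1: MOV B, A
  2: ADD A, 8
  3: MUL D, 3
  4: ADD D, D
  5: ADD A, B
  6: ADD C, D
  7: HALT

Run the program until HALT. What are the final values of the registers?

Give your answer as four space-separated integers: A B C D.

Answer: 8 0 0 0

Derivation:
Step 1: PC=0 exec 'MOV B, -1'. After: A=0 B=-1 C=0 D=0 ZF=0 PC=1
Step 2: PC=1 exec 'MOV B, A'. After: A=0 B=0 C=0 D=0 ZF=0 PC=2
Step 3: PC=2 exec 'ADD A, 8'. After: A=8 B=0 C=0 D=0 ZF=0 PC=3
Step 4: PC=3 exec 'MUL D, 3'. After: A=8 B=0 C=0 D=0 ZF=1 PC=4
Step 5: PC=4 exec 'ADD D, D'. After: A=8 B=0 C=0 D=0 ZF=1 PC=5
Step 6: PC=5 exec 'ADD A, B'. After: A=8 B=0 C=0 D=0 ZF=0 PC=6
Step 7: PC=6 exec 'ADD C, D'. After: A=8 B=0 C=0 D=0 ZF=1 PC=7
Step 8: PC=7 exec 'HALT'. After: A=8 B=0 C=0 D=0 ZF=1 PC=7 HALTED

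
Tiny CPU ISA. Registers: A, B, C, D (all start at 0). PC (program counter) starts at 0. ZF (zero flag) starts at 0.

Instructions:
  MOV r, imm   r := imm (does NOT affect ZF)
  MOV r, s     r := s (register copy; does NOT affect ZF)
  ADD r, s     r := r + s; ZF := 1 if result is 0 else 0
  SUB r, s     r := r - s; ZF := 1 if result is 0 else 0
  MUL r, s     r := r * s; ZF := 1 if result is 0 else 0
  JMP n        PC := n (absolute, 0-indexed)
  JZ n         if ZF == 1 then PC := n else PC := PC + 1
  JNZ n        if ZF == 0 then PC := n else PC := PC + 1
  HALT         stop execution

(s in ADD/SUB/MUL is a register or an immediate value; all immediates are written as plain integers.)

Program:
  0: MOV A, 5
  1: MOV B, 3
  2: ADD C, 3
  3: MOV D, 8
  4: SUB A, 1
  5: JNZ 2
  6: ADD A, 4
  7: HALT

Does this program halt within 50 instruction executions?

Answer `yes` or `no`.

Answer: yes

Derivation:
Step 1: PC=0 exec 'MOV A, 5'. After: A=5 B=0 C=0 D=0 ZF=0 PC=1
Step 2: PC=1 exec 'MOV B, 3'. After: A=5 B=3 C=0 D=0 ZF=0 PC=2
Step 3: PC=2 exec 'ADD C, 3'. After: A=5 B=3 C=3 D=0 ZF=0 PC=3
Step 4: PC=3 exec 'MOV D, 8'. After: A=5 B=3 C=3 D=8 ZF=0 PC=4
Step 5: PC=4 exec 'SUB A, 1'. After: A=4 B=3 C=3 D=8 ZF=0 PC=5
Step 6: PC=5 exec 'JNZ 2'. After: A=4 B=3 C=3 D=8 ZF=0 PC=2
Step 7: PC=2 exec 'ADD C, 3'. After: A=4 B=3 C=6 D=8 ZF=0 PC=3
Step 8: PC=3 exec 'MOV D, 8'. After: A=4 B=3 C=6 D=8 ZF=0 PC=4
Step 9: PC=4 exec 'SUB A, 1'. After: A=3 B=3 C=6 D=8 ZF=0 PC=5
Step 10: PC=5 exec 'JNZ 2'. After: A=3 B=3 C=6 D=8 ZF=0 PC=2
Step 11: PC=2 exec 'ADD C, 3'. After: A=3 B=3 C=9 D=8 ZF=0 PC=3
Step 12: PC=3 exec 'MOV D, 8'. After: A=3 B=3 C=9 D=8 ZF=0 PC=4
Step 13: PC=4 exec 'SUB A, 1'. After: A=2 B=3 C=9 D=8 ZF=0 PC=5
Step 14: PC=5 exec 'JNZ 2'. After: A=2 B=3 C=9 D=8 ZF=0 PC=2
Step 15: PC=2 exec 'ADD C, 3'. After: A=2 B=3 C=12 D=8 ZF=0 PC=3
Step 16: PC=3 exec 'MOV D, 8'. After: A=2 B=3 C=12 D=8 ZF=0 PC=4
Step 17: PC=4 exec 'SUB A, 1'. After: A=1 B=3 C=12 D=8 ZF=0 PC=5
Step 18: PC=5 exec 'JNZ 2'. After: A=1 B=3 C=12 D=8 ZF=0 PC=2
Step 19: PC=2 exec 'ADD C, 3'. After: A=1 B=3 C=15 D=8 ZF=0 PC=3
Step 20: PC=3 exec 'MOV D, 8'. After: A=1 B=3 C=15 D=8 ZF=0 PC=4
Step 21: PC=4 exec 'SUB A, 1'. After: A=0 B=3 C=15 D=8 ZF=1 PC=5
Step 22: PC=5 exec 'JNZ 2'. After: A=0 B=3 C=15 D=8 ZF=1 PC=6
Step 23: PC=6 exec 'ADD A, 4'. After: A=4 B=3 C=15 D=8 ZF=0 PC=7
Step 24: PC=7 exec 'HALT'. After: A=4 B=3 C=15 D=8 ZF=0 PC=7 HALTED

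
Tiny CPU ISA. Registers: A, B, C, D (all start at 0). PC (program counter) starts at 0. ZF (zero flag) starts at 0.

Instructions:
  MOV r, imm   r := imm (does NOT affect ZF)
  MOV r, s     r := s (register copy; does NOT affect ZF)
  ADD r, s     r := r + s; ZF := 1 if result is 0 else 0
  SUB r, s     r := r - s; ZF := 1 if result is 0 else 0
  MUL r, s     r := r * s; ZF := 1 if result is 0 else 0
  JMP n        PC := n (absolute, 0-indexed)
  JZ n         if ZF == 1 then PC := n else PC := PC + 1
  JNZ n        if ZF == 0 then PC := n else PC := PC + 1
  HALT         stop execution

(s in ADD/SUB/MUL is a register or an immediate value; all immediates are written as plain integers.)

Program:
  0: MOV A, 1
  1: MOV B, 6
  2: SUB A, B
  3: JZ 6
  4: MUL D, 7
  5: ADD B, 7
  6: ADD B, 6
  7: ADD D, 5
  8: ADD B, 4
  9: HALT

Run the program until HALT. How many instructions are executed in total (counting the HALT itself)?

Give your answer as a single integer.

Answer: 10

Derivation:
Step 1: PC=0 exec 'MOV A, 1'. After: A=1 B=0 C=0 D=0 ZF=0 PC=1
Step 2: PC=1 exec 'MOV B, 6'. After: A=1 B=6 C=0 D=0 ZF=0 PC=2
Step 3: PC=2 exec 'SUB A, B'. After: A=-5 B=6 C=0 D=0 ZF=0 PC=3
Step 4: PC=3 exec 'JZ 6'. After: A=-5 B=6 C=0 D=0 ZF=0 PC=4
Step 5: PC=4 exec 'MUL D, 7'. After: A=-5 B=6 C=0 D=0 ZF=1 PC=5
Step 6: PC=5 exec 'ADD B, 7'. After: A=-5 B=13 C=0 D=0 ZF=0 PC=6
Step 7: PC=6 exec 'ADD B, 6'. After: A=-5 B=19 C=0 D=0 ZF=0 PC=7
Step 8: PC=7 exec 'ADD D, 5'. After: A=-5 B=19 C=0 D=5 ZF=0 PC=8
Step 9: PC=8 exec 'ADD B, 4'. After: A=-5 B=23 C=0 D=5 ZF=0 PC=9
Step 10: PC=9 exec 'HALT'. After: A=-5 B=23 C=0 D=5 ZF=0 PC=9 HALTED
Total instructions executed: 10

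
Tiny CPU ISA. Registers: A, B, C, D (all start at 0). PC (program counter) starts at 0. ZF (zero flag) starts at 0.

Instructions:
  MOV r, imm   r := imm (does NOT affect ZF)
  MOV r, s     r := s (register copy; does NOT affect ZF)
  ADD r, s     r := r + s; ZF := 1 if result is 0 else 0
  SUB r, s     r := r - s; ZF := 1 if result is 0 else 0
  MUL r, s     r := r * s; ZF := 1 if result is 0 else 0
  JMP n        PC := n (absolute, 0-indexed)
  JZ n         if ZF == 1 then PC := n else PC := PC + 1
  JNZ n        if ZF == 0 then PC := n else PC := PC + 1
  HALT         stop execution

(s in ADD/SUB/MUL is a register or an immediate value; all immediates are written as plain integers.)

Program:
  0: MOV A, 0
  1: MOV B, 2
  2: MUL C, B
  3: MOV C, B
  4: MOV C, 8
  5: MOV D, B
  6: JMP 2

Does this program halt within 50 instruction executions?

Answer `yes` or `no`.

Answer: no

Derivation:
Step 1: PC=0 exec 'MOV A, 0'. After: A=0 B=0 C=0 D=0 ZF=0 PC=1
Step 2: PC=1 exec 'MOV B, 2'. After: A=0 B=2 C=0 D=0 ZF=0 PC=2
Step 3: PC=2 exec 'MUL C, B'. After: A=0 B=2 C=0 D=0 ZF=1 PC=3
Step 4: PC=3 exec 'MOV C, B'. After: A=0 B=2 C=2 D=0 ZF=1 PC=4
Step 5: PC=4 exec 'MOV C, 8'. After: A=0 B=2 C=8 D=0 ZF=1 PC=5
Step 6: PC=5 exec 'MOV D, B'. After: A=0 B=2 C=8 D=2 ZF=1 PC=6
Step 7: PC=6 exec 'JMP 2'. After: A=0 B=2 C=8 D=2 ZF=1 PC=2
Step 8: PC=2 exec 'MUL C, B'. After: A=0 B=2 C=16 D=2 ZF=0 PC=3
Step 9: PC=3 exec 'MOV C, B'. After: A=0 B=2 C=2 D=2 ZF=0 PC=4
Step 10: PC=4 exec 'MOV C, 8'. After: A=0 B=2 C=8 D=2 ZF=0 PC=5
Step 11: PC=5 exec 'MOV D, B'. After: A=0 B=2 C=8 D=2 ZF=0 PC=6
Step 12: PC=6 exec 'JMP 2'. After: A=0 B=2 C=8 D=2 ZF=0 PC=2
Step 13: PC=2 exec 'MUL C, B'. After: A=0 B=2 C=16 D=2 ZF=0 PC=3
State after step 13 equals state after step 8: the program is in a cycle of length 5 and will never halt.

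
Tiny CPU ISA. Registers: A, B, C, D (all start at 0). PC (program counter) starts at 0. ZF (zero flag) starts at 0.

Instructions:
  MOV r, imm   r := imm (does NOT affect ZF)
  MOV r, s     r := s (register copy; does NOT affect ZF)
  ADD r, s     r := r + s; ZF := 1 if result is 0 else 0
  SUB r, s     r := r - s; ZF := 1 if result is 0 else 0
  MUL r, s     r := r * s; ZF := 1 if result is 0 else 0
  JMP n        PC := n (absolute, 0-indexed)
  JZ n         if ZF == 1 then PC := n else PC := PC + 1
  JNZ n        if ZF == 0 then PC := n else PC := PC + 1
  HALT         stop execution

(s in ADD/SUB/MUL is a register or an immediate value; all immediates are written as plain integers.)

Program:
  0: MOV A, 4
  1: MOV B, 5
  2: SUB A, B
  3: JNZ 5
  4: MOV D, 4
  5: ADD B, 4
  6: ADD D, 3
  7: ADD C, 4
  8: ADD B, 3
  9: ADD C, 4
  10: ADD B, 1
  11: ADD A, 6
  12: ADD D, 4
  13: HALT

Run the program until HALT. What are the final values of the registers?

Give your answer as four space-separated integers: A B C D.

Step 1: PC=0 exec 'MOV A, 4'. After: A=4 B=0 C=0 D=0 ZF=0 PC=1
Step 2: PC=1 exec 'MOV B, 5'. After: A=4 B=5 C=0 D=0 ZF=0 PC=2
Step 3: PC=2 exec 'SUB A, B'. After: A=-1 B=5 C=0 D=0 ZF=0 PC=3
Step 4: PC=3 exec 'JNZ 5'. After: A=-1 B=5 C=0 D=0 ZF=0 PC=5
Step 5: PC=5 exec 'ADD B, 4'. After: A=-1 B=9 C=0 D=0 ZF=0 PC=6
Step 6: PC=6 exec 'ADD D, 3'. After: A=-1 B=9 C=0 D=3 ZF=0 PC=7
Step 7: PC=7 exec 'ADD C, 4'. After: A=-1 B=9 C=4 D=3 ZF=0 PC=8
Step 8: PC=8 exec 'ADD B, 3'. After: A=-1 B=12 C=4 D=3 ZF=0 PC=9
Step 9: PC=9 exec 'ADD C, 4'. After: A=-1 B=12 C=8 D=3 ZF=0 PC=10
Step 10: PC=10 exec 'ADD B, 1'. After: A=-1 B=13 C=8 D=3 ZF=0 PC=11
Step 11: PC=11 exec 'ADD A, 6'. After: A=5 B=13 C=8 D=3 ZF=0 PC=12
Step 12: PC=12 exec 'ADD D, 4'. After: A=5 B=13 C=8 D=7 ZF=0 PC=13
Step 13: PC=13 exec 'HALT'. After: A=5 B=13 C=8 D=7 ZF=0 PC=13 HALTED

Answer: 5 13 8 7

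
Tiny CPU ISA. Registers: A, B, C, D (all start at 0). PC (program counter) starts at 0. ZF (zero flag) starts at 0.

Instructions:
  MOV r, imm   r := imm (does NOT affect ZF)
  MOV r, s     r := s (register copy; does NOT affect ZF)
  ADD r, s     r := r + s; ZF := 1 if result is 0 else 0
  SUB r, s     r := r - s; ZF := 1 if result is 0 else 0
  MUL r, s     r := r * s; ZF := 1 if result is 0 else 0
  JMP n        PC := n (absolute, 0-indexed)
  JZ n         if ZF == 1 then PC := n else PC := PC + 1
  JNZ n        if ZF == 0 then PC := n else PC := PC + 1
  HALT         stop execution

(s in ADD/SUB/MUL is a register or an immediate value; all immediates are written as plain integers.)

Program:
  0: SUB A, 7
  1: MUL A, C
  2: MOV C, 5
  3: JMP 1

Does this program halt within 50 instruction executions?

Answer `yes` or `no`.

Step 1: PC=0 exec 'SUB A, 7'. After: A=-7 B=0 C=0 D=0 ZF=0 PC=1
Step 2: PC=1 exec 'MUL A, C'. After: A=0 B=0 C=0 D=0 ZF=1 PC=2
Step 3: PC=2 exec 'MOV C, 5'. After: A=0 B=0 C=5 D=0 ZF=1 PC=3
Step 4: PC=3 exec 'JMP 1'. After: A=0 B=0 C=5 D=0 ZF=1 PC=1
Step 5: PC=1 exec 'MUL A, C'. After: A=0 B=0 C=5 D=0 ZF=1 PC=2
Step 6: PC=2 exec 'MOV C, 5'. After: A=0 B=0 C=5 D=0 ZF=1 PC=3
State after step 6 equals state after step 3: the program is in a cycle of length 3 and will never halt.

Answer: no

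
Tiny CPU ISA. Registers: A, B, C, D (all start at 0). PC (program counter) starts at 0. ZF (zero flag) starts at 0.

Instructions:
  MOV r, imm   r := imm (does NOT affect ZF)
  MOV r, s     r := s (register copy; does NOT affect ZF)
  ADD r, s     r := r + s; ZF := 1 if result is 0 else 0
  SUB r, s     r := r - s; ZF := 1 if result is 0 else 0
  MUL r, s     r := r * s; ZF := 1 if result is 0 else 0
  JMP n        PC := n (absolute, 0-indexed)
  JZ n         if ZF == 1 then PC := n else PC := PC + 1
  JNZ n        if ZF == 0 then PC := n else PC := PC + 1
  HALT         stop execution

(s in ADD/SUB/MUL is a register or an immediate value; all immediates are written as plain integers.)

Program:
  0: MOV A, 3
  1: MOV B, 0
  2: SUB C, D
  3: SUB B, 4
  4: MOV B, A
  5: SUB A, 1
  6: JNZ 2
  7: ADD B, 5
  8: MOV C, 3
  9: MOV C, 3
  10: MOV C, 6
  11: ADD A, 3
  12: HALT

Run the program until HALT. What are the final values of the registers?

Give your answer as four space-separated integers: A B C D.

Step 1: PC=0 exec 'MOV A, 3'. After: A=3 B=0 C=0 D=0 ZF=0 PC=1
Step 2: PC=1 exec 'MOV B, 0'. After: A=3 B=0 C=0 D=0 ZF=0 PC=2
Step 3: PC=2 exec 'SUB C, D'. After: A=3 B=0 C=0 D=0 ZF=1 PC=3
Step 4: PC=3 exec 'SUB B, 4'. After: A=3 B=-4 C=0 D=0 ZF=0 PC=4
Step 5: PC=4 exec 'MOV B, A'. After: A=3 B=3 C=0 D=0 ZF=0 PC=5
Step 6: PC=5 exec 'SUB A, 1'. After: A=2 B=3 C=0 D=0 ZF=0 PC=6
Step 7: PC=6 exec 'JNZ 2'. After: A=2 B=3 C=0 D=0 ZF=0 PC=2
Step 8: PC=2 exec 'SUB C, D'. After: A=2 B=3 C=0 D=0 ZF=1 PC=3
Step 9: PC=3 exec 'SUB B, 4'. After: A=2 B=-1 C=0 D=0 ZF=0 PC=4
Step 10: PC=4 exec 'MOV B, A'. After: A=2 B=2 C=0 D=0 ZF=0 PC=5
Step 11: PC=5 exec 'SUB A, 1'. After: A=1 B=2 C=0 D=0 ZF=0 PC=6
Step 12: PC=6 exec 'JNZ 2'. After: A=1 B=2 C=0 D=0 ZF=0 PC=2
Step 13: PC=2 exec 'SUB C, D'. After: A=1 B=2 C=0 D=0 ZF=1 PC=3
Step 14: PC=3 exec 'SUB B, 4'. After: A=1 B=-2 C=0 D=0 ZF=0 PC=4
Step 15: PC=4 exec 'MOV B, A'. After: A=1 B=1 C=0 D=0 ZF=0 PC=5
Step 16: PC=5 exec 'SUB A, 1'. After: A=0 B=1 C=0 D=0 ZF=1 PC=6
Step 17: PC=6 exec 'JNZ 2'. After: A=0 B=1 C=0 D=0 ZF=1 PC=7
Step 18: PC=7 exec 'ADD B, 5'. After: A=0 B=6 C=0 D=0 ZF=0 PC=8
Step 19: PC=8 exec 'MOV C, 3'. After: A=0 B=6 C=3 D=0 ZF=0 PC=9
Step 20: PC=9 exec 'MOV C, 3'. After: A=0 B=6 C=3 D=0 ZF=0 PC=10
Step 21: PC=10 exec 'MOV C, 6'. After: A=0 B=6 C=6 D=0 ZF=0 PC=11
Step 22: PC=11 exec 'ADD A, 3'. After: A=3 B=6 C=6 D=0 ZF=0 PC=12
Step 23: PC=12 exec 'HALT'. After: A=3 B=6 C=6 D=0 ZF=0 PC=12 HALTED

Answer: 3 6 6 0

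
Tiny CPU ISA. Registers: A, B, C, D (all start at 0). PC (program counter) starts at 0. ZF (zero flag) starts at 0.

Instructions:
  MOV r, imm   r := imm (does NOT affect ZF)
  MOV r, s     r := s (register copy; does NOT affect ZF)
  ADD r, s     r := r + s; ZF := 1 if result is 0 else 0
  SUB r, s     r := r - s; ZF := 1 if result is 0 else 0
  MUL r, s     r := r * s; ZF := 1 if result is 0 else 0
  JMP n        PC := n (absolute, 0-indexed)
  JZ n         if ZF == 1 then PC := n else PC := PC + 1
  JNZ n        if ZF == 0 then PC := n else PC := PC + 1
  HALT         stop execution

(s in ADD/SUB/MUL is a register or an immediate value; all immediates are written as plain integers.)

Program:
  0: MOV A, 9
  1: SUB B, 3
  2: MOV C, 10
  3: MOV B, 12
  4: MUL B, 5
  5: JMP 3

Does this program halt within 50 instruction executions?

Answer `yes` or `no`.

Answer: no

Derivation:
Step 1: PC=0 exec 'MOV A, 9'. After: A=9 B=0 C=0 D=0 ZF=0 PC=1
Step 2: PC=1 exec 'SUB B, 3'. After: A=9 B=-3 C=0 D=0 ZF=0 PC=2
Step 3: PC=2 exec 'MOV C, 10'. After: A=9 B=-3 C=10 D=0 ZF=0 PC=3
Step 4: PC=3 exec 'MOV B, 12'. After: A=9 B=12 C=10 D=0 ZF=0 PC=4
Step 5: PC=4 exec 'MUL B, 5'. After: A=9 B=60 C=10 D=0 ZF=0 PC=5
Step 6: PC=5 exec 'JMP 3'. After: A=9 B=60 C=10 D=0 ZF=0 PC=3
Step 7: PC=3 exec 'MOV B, 12'. After: A=9 B=12 C=10 D=0 ZF=0 PC=4
State after step 7 equals state after step 4: the program is in a cycle of length 3 and will never halt.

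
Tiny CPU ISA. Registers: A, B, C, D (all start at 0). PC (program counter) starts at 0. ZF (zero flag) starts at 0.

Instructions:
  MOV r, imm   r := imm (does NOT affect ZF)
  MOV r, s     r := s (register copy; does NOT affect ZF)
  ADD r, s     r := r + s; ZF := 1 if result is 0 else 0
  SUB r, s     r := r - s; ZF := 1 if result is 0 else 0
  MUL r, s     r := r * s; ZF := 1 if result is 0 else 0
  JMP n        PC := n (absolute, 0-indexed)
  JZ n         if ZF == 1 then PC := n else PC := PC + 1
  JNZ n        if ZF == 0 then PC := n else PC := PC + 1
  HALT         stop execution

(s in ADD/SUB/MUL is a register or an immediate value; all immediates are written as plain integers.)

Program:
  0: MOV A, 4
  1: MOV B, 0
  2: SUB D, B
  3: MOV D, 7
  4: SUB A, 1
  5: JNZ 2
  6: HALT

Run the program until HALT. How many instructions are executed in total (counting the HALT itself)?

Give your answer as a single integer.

Step 1: PC=0 exec 'MOV A, 4'. After: A=4 B=0 C=0 D=0 ZF=0 PC=1
Step 2: PC=1 exec 'MOV B, 0'. After: A=4 B=0 C=0 D=0 ZF=0 PC=2
Step 3: PC=2 exec 'SUB D, B'. After: A=4 B=0 C=0 D=0 ZF=1 PC=3
Step 4: PC=3 exec 'MOV D, 7'. After: A=4 B=0 C=0 D=7 ZF=1 PC=4
Step 5: PC=4 exec 'SUB A, 1'. After: A=3 B=0 C=0 D=7 ZF=0 PC=5
Step 6: PC=5 exec 'JNZ 2'. After: A=3 B=0 C=0 D=7 ZF=0 PC=2
Step 7: PC=2 exec 'SUB D, B'. After: A=3 B=0 C=0 D=7 ZF=0 PC=3
Step 8: PC=3 exec 'MOV D, 7'. After: A=3 B=0 C=0 D=7 ZF=0 PC=4
Step 9: PC=4 exec 'SUB A, 1'. After: A=2 B=0 C=0 D=7 ZF=0 PC=5
Step 10: PC=5 exec 'JNZ 2'. After: A=2 B=0 C=0 D=7 ZF=0 PC=2
Step 11: PC=2 exec 'SUB D, B'. After: A=2 B=0 C=0 D=7 ZF=0 PC=3
Step 12: PC=3 exec 'MOV D, 7'. After: A=2 B=0 C=0 D=7 ZF=0 PC=4
Step 13: PC=4 exec 'SUB A, 1'. After: A=1 B=0 C=0 D=7 ZF=0 PC=5
Step 14: PC=5 exec 'JNZ 2'. After: A=1 B=0 C=0 D=7 ZF=0 PC=2
Step 15: PC=2 exec 'SUB D, B'. After: A=1 B=0 C=0 D=7 ZF=0 PC=3
Step 16: PC=3 exec 'MOV D, 7'. After: A=1 B=0 C=0 D=7 ZF=0 PC=4
Step 17: PC=4 exec 'SUB A, 1'. After: A=0 B=0 C=0 D=7 ZF=1 PC=5
Step 18: PC=5 exec 'JNZ 2'. After: A=0 B=0 C=0 D=7 ZF=1 PC=6
Step 19: PC=6 exec 'HALT'. After: A=0 B=0 C=0 D=7 ZF=1 PC=6 HALTED
Total instructions executed: 19

Answer: 19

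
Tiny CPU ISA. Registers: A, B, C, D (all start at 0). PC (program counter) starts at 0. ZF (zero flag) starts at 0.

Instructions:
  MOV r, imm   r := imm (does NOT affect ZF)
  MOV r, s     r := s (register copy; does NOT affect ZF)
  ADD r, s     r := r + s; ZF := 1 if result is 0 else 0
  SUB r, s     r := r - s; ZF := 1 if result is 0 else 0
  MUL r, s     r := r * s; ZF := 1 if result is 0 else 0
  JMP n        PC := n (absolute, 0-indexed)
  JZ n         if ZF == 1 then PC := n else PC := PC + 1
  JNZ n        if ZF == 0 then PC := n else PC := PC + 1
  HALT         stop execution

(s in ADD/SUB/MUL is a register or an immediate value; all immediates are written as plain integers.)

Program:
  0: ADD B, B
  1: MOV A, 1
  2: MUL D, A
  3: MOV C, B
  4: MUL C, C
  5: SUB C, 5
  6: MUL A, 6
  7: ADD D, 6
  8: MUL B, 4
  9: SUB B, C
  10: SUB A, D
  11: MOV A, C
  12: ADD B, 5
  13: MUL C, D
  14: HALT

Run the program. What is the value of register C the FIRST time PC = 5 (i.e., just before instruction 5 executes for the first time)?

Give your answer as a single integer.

Step 1: PC=0 exec 'ADD B, B'. After: A=0 B=0 C=0 D=0 ZF=1 PC=1
Step 2: PC=1 exec 'MOV A, 1'. After: A=1 B=0 C=0 D=0 ZF=1 PC=2
Step 3: PC=2 exec 'MUL D, A'. After: A=1 B=0 C=0 D=0 ZF=1 PC=3
Step 4: PC=3 exec 'MOV C, B'. After: A=1 B=0 C=0 D=0 ZF=1 PC=4
Step 5: PC=4 exec 'MUL C, C'. After: A=1 B=0 C=0 D=0 ZF=1 PC=5
First time PC=5: C=0

0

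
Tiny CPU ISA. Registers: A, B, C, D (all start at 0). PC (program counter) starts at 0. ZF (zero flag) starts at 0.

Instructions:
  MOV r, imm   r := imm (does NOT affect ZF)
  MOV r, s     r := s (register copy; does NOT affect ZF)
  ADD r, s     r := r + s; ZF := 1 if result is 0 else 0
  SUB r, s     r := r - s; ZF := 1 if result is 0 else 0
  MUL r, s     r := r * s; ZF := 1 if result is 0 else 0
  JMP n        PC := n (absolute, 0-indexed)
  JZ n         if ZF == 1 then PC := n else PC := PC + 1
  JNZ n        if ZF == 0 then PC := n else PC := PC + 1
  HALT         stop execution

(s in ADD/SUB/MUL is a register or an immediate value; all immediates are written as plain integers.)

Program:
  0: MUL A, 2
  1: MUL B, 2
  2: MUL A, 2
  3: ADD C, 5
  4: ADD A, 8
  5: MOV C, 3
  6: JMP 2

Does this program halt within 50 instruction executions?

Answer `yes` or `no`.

Answer: no

Derivation:
Step 1: PC=0 exec 'MUL A, 2'. After: A=0 B=0 C=0 D=0 ZF=1 PC=1
Step 2: PC=1 exec 'MUL B, 2'. After: A=0 B=0 C=0 D=0 ZF=1 PC=2
Step 3: PC=2 exec 'MUL A, 2'. After: A=0 B=0 C=0 D=0 ZF=1 PC=3
Step 4: PC=3 exec 'ADD C, 5'. After: A=0 B=0 C=5 D=0 ZF=0 PC=4
Step 5: PC=4 exec 'ADD A, 8'. After: A=8 B=0 C=5 D=0 ZF=0 PC=5
Step 6: PC=5 exec 'MOV C, 3'. After: A=8 B=0 C=3 D=0 ZF=0 PC=6
Step 7: PC=6 exec 'JMP 2'. After: A=8 B=0 C=3 D=0 ZF=0 PC=2
Step 8: PC=2 exec 'MUL A, 2'. After: A=16 B=0 C=3 D=0 ZF=0 PC=3
Step 9: PC=3 exec 'ADD C, 5'. After: A=16 B=0 C=8 D=0 ZF=0 PC=4
Step 10: PC=4 exec 'ADD A, 8'. After: A=24 B=0 C=8 D=0 ZF=0 PC=5
Step 11: PC=5 exec 'MOV C, 3'. After: A=24 B=0 C=3 D=0 ZF=0 PC=6
Step 12: PC=6 exec 'JMP 2'. After: A=24 B=0 C=3 D=0 ZF=0 PC=2
Step 13: PC=2 exec 'MUL A, 2'. After: A=48 B=0 C=3 D=0 ZF=0 PC=3
Step 14: PC=3 exec 'ADD C, 5'. After: A=48 B=0 C=8 D=0 ZF=0 PC=4
Step 15: PC=4 exec 'ADD A, 8'. After: A=56 B=0 C=8 D=0 ZF=0 PC=5
After 50 steps: not halted. PC revisits the same instructions with no path to HALT; will never halt.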